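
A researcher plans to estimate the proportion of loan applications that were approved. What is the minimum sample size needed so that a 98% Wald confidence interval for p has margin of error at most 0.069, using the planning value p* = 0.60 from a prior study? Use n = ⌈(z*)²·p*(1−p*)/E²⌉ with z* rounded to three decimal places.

n = 273

For 98% confidence, z* = 2.326.
p*(1−p*) = 0.60·0.40 = 0.2400.
(z*)²·p*(1−p*)/E² = 5.410276·0.2400/0.004761 = 272.730.
Rounding up, n = 273.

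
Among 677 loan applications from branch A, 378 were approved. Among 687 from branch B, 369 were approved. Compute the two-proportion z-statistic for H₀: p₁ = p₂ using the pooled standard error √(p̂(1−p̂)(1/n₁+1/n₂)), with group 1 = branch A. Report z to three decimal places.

z = 0.788

p̂₁ = 378/677 = 0.55835, p̂₂ = 369/687 = 0.53712.
Pooled p̂ = (378+369)/(677+687) = 747/1364 = 0.54765.
SE = √[p̂(1−p̂)(1/n₁+1/n₂)] = √[0.54765·0.45235·(1/677+1/687)] ≈ 0.026954.
z = (p̂₁ − p̂₂)/SE = (0.55835 − 0.53712)/0.026954 = 0.02123/0.026954 = 0.788.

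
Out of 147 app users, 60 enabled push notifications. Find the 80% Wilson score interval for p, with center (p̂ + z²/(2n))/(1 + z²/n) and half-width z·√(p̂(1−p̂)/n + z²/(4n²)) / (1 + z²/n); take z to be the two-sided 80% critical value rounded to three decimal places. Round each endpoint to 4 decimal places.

Here p̂ = 60/147 = 0.40816 and z = 1.282 (z² = 1.643524).
1 + z²/n = 1.011180.
Adjusted center: (0.40816 + z²/(2n))/1.011180 = 0.40918.
Radicand: p̂(1−p̂)/n + z²/(4n²) = 0.001643306 + 0.000019014 = 0.001662320.
Half-width = z·√(radicand)/denom = 1.282·0.040772/1.011180 = 0.05169.
So the interval runs from 0.3575 to 0.4609.

(0.3575, 0.4609)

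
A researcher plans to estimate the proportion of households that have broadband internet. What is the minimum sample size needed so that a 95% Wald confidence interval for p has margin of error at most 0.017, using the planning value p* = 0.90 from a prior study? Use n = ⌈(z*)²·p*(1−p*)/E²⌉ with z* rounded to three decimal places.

The 95% critical value is z* = 1.960.
p*(1−p*) = 0.90·0.10 = 0.0900.
(z*)²·p*(1−p*)/E² = 3.841600·0.0900/0.000289 = 1196.346.
Rounding up, n = 1197.

n = 1197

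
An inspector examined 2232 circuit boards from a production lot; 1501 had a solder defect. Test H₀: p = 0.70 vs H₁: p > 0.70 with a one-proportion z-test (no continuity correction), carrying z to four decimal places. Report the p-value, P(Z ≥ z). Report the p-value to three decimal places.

With x = 1501 successes in n = 2232, p̂ = 0.67249.
SE₀ = √(0.70·0.30/2232) = 0.009700.
Test statistic (full precision, shown to 4 dp): z = (1501/2232 − 0.70)/SE₀ ≈ -2.8360.
p-value = P(Z ≥ z) with z = -2.8360 → 0.998.

p-value = 0.998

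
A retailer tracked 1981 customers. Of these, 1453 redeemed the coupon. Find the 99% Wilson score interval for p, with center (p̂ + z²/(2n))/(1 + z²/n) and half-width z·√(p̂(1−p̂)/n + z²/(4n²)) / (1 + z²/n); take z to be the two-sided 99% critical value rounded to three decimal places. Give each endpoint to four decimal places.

Here p̂ = 1453/1981 = 0.73347 and z = 2.576 (z² = 6.635776).
Denominator 1 + z²/n = 1 + 6.635776/1981 = 1.003350.
Center = (0.73347 + 0.001675)/1.003350 = 0.73269.
Radicand: p̂(1−p̂)/n + z²/(4n²) = 0.000098684 + 0.000000423 = 0.000099107.
Half-width = 2.576·√0.000099107/1.003350 = 0.02556.
So the interval runs from 0.7071 to 0.7582.

(0.7071, 0.7582)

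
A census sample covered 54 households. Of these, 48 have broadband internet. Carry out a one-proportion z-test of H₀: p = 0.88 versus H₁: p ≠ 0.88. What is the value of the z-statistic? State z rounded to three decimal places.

p̂ = 48/54 = 0.88889.
Null standard error: √(0.88·0.12/54) = √0.001955556 = 0.044222.
Test statistic: z = 0.00889/0.044222 = 0.201.

z = 0.201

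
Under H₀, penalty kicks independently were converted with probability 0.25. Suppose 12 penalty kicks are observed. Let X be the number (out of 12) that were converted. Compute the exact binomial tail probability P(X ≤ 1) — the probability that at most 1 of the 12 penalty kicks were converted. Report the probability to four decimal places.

X is binomial with n = 12 and p = 0.25.
P(X ≤ 1) = C(12,0)·0.25^0·0.75^12 + C(12,1)·0.25^1·0.75^11.
= 0.031676 + 0.126705 = 0.1584.

P = 0.1584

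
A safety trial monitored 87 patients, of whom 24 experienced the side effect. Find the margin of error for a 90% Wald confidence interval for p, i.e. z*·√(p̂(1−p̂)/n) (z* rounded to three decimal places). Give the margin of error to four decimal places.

p̂ = 24/87 = 0.27586.
SE = √(p̂(1−p̂)/n) = √(0.199762/87) = 0.047918.
z* = 1.645 at the 90% level.
Margin of error = z*·SE = 1.645 × 0.047918 = 0.0788.

ME = 0.0788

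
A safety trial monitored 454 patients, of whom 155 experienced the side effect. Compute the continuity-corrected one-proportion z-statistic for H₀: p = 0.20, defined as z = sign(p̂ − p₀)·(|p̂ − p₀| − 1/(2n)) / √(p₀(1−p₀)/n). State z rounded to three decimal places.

Sample proportion p̂ = 155/454 = 0.34141. p̂ − p₀ = 0.141410.
1/(2n) = 0.001101.
Corrected numerator: |0.141410| − 0.001101 = 0.140309.
Under H₀, SE = √(p₀(1−p₀)/n) = √(0.20·0.80/454) = √0.000352423 = 0.018773.
z = +0.140309/0.018773 = 7.474.

z = 7.474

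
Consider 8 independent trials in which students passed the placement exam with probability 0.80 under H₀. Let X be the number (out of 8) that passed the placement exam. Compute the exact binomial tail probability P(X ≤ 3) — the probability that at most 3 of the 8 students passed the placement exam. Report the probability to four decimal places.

P = 0.0104

X ~ Binomial(n=8, p=0.80).
P(X ≤ 3) = C(8,0)·0.80^0·0.20^8 + C(8,1)·0.80^1·0.20^7 + C(8,2)·0.80^2·0.20^6 + C(8,3)·0.80^3·0.20^5.
= 0.000003 + 0.000082 + 0.001147 + 0.009175 = 0.0104.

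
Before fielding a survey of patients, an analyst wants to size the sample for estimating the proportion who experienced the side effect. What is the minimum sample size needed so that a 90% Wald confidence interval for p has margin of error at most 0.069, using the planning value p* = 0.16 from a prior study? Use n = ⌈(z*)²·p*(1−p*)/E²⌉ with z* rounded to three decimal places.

z* = 1.645 at the 90% level.
p*(1−p*) = 0.1344.
(z*)²·p*(1−p*)/E² = 2.706025·0.1344/0.004761 = 76.389.
Rounding up, n = 77.

n = 77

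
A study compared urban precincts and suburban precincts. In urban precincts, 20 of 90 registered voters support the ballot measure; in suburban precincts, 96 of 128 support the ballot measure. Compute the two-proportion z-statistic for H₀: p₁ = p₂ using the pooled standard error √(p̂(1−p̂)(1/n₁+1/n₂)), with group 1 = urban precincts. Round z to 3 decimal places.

Sample proportions: p̂₁ = 20/90 = 0.22222 and p̂₂ = 96/128 = 0.75000.
Pooled p̂ = (20+96)/(90+128) = 116/218 = 0.53211.
Pooled SE = √[0.2489689·0.01892361] ≈ 0.068640.
z = -0.52778/0.068640 = -7.689.

z = -7.689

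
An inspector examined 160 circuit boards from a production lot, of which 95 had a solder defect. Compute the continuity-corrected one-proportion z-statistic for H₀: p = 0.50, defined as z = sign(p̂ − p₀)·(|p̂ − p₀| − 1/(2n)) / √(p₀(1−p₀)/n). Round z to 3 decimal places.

p̂ = 95/160 = 0.59375. p̂ − p₀ = 0.093750.
1/(2n) = 0.003125.
Corrected numerator: |0.093750| − 0.003125 = 0.090625.
Null standard error: √(0.50·0.50/160) = √0.001562500 = 0.039528.
z = +0.090625/0.039528 = 2.293.

z = 2.293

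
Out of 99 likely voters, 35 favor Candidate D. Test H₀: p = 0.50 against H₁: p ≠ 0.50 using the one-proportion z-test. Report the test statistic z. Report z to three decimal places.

z = -2.915

With x = 35 successes in n = 99, p̂ = 0.35354.
Null standard error: √(0.50·0.50/99) = √0.002525253 = 0.050252.
z = (p̂ − p₀)/SE = (0.35354 − 0.50)/0.050252 = -2.915.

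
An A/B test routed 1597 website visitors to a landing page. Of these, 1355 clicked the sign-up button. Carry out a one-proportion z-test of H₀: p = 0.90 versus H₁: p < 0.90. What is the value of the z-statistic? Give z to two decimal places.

z = -6.86

Sample proportion p̂ = 1355/1597 = 0.84847.
Under H₀, SE = √(p₀(1−p₀)/n) = √(0.90·0.10/1597) = √0.000056356 = 0.007507.
z = (p̂ − p₀)/SE = (0.84847 − 0.90)/0.007507 = -6.86.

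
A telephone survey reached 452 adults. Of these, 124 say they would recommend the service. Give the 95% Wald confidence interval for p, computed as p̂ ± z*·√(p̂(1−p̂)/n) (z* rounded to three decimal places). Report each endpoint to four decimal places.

The sample proportion is 124/452 = 0.27434.
SE(p̂) = √(0.27434·0.72566/452) = 0.020987.
z* = 1.960 at the 95% level.
Margin = 1.960·0.020987 = 0.04113.
Interval: 0.27434 ± 0.04113 → (0.2332, 0.3155).

(0.2332, 0.3155)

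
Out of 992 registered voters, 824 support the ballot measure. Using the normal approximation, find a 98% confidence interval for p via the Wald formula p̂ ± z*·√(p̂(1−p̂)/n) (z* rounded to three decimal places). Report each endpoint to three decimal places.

(0.803, 0.858)

The sample proportion is 824/992 = 0.83065.
Standard error of p̂: √(0.140674/992) = √0.000141808 = 0.011908.
The 98% critical value is z* = 2.326.
Margin of error: 2.326 × 0.011908 = 0.02770.
Interval: 0.83065 ± 0.02770 → (0.803, 0.858).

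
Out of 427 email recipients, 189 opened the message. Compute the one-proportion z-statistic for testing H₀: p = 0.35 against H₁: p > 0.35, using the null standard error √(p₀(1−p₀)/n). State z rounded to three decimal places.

Sample proportion p̂ = 189/427 = 0.44262.
SE₀ = √(0.35·0.65/427) = 0.023082.
z = (p̂ − p₀)/SE = (0.44262 − 0.35)/0.023082 = 4.013.

z = 4.013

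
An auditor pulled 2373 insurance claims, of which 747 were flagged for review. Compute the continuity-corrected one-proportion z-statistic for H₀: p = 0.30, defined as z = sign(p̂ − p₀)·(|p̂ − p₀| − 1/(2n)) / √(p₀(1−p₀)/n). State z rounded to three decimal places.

p̂ = 747/2373 = 0.31479. p̂ − p₀ = 0.014791.
Continuity correction 1/(2n) = 1/4746 = 0.000211.
Corrected numerator: |0.014791| − 0.000211 = 0.014580.
Under H₀, SE = √(p₀(1−p₀)/n) = √(0.30·0.70/2373) = √0.000088496 = 0.009407.
z = (+)0.014580/0.009407 = 1.550.

z = 1.550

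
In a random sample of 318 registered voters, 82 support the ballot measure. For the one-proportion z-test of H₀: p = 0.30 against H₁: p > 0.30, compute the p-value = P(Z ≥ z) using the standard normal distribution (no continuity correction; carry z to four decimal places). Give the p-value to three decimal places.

With x = 82 successes in n = 318, p̂ = 0.25786.
Null standard error: √(0.30·0.70/318) = √0.000660377 = 0.025698.
z = (p̂ − p₀)/SE = (82/318 − 0.30)/0.025698 ≈ -1.6398.
p-value = P(Z ≥ z) with z = -1.6398 → 0.949.

p-value = 0.949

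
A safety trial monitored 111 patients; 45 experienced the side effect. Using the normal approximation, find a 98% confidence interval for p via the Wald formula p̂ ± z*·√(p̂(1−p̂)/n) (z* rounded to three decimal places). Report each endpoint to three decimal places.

With x = 45 successes in n = 111, p̂ = 0.40541.
SE = √(p̂(1−p̂)/n) = √(0.241052/111) = 0.046601.
z* = 2.326 at the 98% level.
Margin of error: 2.326 × 0.046601 = 0.10839.
CI: 0.40541 ± 0.10839 = (0.297, 0.514).

(0.297, 0.514)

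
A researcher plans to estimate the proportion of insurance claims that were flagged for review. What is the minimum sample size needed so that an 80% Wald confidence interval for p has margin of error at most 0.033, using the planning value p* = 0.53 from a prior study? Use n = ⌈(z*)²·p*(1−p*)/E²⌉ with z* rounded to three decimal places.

z* = 1.282 at the 80% level.
p*(1−p*) = 0.53·0.47 = 0.2491.
Required n before rounding: 1.643524 × 0.2491 / 0.033² = 375.943.
⌈375.943⌉ = 376.

n = 376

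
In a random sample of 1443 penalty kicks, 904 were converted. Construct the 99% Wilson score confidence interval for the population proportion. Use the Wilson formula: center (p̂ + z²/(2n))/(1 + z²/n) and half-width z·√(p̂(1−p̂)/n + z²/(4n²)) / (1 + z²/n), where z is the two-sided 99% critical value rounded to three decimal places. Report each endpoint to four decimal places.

(0.5932, 0.6586)

p̂ = 904/1443 = 0.62647; z = 2.576, so z² = 6.635776.
Denominator 1 + z²/n = 1 + 6.635776/1443 = 1.004599.
Center = (0.62647 + 0.002299)/1.004599 = 0.62589.
Radicand: p̂(1−p̂)/n + z²/(4n²) = 0.000162165 + 0.000000797 = 0.000162962.
Half-width = z·√(radicand)/denom = 2.576·0.012766/1.004599 = 0.03273.
So the interval runs from 0.5932 to 0.6586.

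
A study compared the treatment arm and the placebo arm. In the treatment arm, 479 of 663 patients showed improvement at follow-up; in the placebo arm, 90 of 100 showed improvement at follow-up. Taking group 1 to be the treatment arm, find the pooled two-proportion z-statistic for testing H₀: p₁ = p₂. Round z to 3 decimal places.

z = -3.800

Sample proportions: p̂₁ = 479/663 = 0.72247 and p̂₂ = 90/100 = 0.90000.
Pooling: p̂ = 569/763 = 0.74574.
Pooled SE = √[0.1896116·0.01150830] ≈ 0.046713.
z = -0.17753/0.046713 = -3.800.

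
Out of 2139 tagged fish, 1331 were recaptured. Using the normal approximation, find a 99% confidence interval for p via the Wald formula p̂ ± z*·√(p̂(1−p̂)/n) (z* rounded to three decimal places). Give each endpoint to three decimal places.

p̂ = 1331/2139 = 0.62225.
SE(p̂) = √(0.62225·0.37775/2139) = 0.010483.
z* = 2.576 at the 99% level.
Margin of error: 2.576 × 0.010483 = 0.02700.
CI: 0.62225 ± 0.02700 = (0.595, 0.649).

(0.595, 0.649)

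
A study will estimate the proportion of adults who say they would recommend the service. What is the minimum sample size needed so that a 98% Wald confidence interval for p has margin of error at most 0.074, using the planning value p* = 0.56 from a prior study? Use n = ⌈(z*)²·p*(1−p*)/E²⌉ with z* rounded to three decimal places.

z* = 2.326 at the 98% level.
p*(1−p*) = 0.2464.
(z*)²·p*(1−p*)/E² = 5.410276·0.2464/0.005476 = 243.443.
Rounding up, n = 244.

n = 244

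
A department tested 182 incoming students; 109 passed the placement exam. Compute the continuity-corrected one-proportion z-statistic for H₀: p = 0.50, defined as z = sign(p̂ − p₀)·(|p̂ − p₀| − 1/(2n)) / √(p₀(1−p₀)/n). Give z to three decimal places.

p̂ = 109/182 = 0.59890. p̂ − p₀ = 0.098901.
1/(2n) = 0.002747.
Corrected numerator: |0.098901| − 0.002747 = 0.096154.
Null standard error: √(0.50·0.50/182) = √0.001373626 = 0.037062.
z = +0.096154/0.037062 = 2.594.

z = 2.594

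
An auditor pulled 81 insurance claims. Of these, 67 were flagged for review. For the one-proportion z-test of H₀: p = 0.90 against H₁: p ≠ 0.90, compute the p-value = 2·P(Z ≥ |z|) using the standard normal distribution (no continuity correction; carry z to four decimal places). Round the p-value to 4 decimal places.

p-value = 0.0289

p̂ = 67/81 = 0.82716.
Null standard error: √(0.90·0.10/81) = √0.001111111 = 0.033333.
Test statistic (full precision, shown to 4 dp): z = (67/81 − 0.90)/SE₀ ≈ -2.1852.
From the standard normal, 2·P(Z ≥ |z|) = 0.0289.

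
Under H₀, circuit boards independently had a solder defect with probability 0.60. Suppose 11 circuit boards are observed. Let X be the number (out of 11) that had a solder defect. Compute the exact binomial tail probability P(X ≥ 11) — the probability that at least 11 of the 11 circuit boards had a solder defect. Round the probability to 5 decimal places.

X ~ Binomial(n=11, p=0.60).
P(X ≥ 11) = C(11,11)·0.60^11·0.40^0.
= 0.003628 = 0.00363.

P = 0.00363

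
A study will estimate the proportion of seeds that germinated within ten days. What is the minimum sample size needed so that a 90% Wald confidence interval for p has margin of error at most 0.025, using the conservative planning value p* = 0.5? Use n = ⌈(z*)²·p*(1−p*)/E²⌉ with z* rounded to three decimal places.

n = 1083

For 90% confidence, z* = 1.645.
p*(1−p*) = 0.50·0.50 = 0.2500.
Required n before rounding: 2.706025 × 0.2500 / 0.025² = 1082.410.
⌈1082.410⌉ = 1083.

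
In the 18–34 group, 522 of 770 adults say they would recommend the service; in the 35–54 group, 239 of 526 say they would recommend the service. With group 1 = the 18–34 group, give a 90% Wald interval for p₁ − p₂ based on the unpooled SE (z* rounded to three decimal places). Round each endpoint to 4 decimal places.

p̂₁ = 522/770 = 0.67792, p̂₂ = 239/526 = 0.45437; p̂₁ − p̂₂ = 0.22355.
Unpooled SE = √(p̂₁(1−p̂₁)/n₁ + p̂₂(1−p̂₂)/n₂) = √(0.000283563 + 0.000471327) = 0.027475.
z* = 1.645 at the 90% level. Margin = 1.645·0.027475 = 0.04520.
CI: 0.22355 ± 0.04520 = (0.1784, 0.2687).

(0.1784, 0.2687)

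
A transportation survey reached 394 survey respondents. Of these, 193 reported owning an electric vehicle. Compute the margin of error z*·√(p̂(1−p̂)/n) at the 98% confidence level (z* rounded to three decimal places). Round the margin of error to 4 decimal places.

With x = 193 successes in n = 394, p̂ = 0.48985.
Standard error of p̂: √(0.249897/394) = √0.000634256 = 0.025184.
z* = 2.326 at the 98% level.
Margin of error = z*·SE = 2.326 × 0.025184 = 0.0586.

ME = 0.0586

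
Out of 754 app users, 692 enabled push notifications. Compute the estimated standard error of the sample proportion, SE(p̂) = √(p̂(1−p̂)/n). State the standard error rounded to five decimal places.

With x = 692 successes in n = 754, p̂ = 0.91777.
p̂(1−p̂) = 0.075468.
Dividing by n and taking the root: √0.000100090 = 0.01000.

SE = 0.01000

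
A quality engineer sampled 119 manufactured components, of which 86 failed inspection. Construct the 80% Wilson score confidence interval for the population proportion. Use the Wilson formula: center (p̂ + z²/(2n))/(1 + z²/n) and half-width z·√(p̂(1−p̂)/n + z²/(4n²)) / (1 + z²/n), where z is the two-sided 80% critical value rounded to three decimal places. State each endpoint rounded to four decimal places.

p̂ = 86/119 = 0.72269; z = 1.282, so z² = 1.643524.
Denominator 1 + z²/n = 1 + 1.643524/119 = 1.013811.
Adjusted center: (0.72269 + z²/(2n))/1.013811 = 0.71966.
Radicand: p̂(1−p̂)/n + z²/(4n²) = 0.001684114 + 0.000029015 = 0.001713129.
Half-width = 1.282·√0.001713129/1.013811 = 0.05234.
So the interval runs from 0.6673 to 0.7720.

(0.6673, 0.7720)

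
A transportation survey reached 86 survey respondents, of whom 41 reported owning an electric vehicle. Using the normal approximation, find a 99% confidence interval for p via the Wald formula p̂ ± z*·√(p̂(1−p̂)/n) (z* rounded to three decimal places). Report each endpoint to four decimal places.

Sample proportion p̂ = 41/86 = 0.47674.
SE = √(p̂(1−p̂)/n) = √(0.249459/86) = 0.053858.
The 99% critical value is z* = 2.576.
Margin of error: 2.576 × 0.053858 = 0.13874.
CI: 0.47674 ± 0.13874 = (0.3380, 0.6155).

(0.3380, 0.6155)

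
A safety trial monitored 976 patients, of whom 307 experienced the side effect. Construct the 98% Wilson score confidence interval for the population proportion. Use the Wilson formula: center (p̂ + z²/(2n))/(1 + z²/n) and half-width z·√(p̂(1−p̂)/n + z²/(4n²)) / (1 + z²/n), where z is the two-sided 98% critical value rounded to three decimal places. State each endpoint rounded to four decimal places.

(0.2811, 0.3501)

p̂ = 307/976 = 0.31455; z = 2.326, so z² = 5.410276.
1 + z²/n = 1.005543.
Adjusted center: (0.31455 + z²/(2n))/1.005543 = 0.31557.
Radicand: p̂(1−p̂)/n + z²/(4n²) = 0.000220910 + 0.000001420 = 0.000222330.
Half-width = z·√(radicand)/denom = 2.326·0.014911/1.005543 = 0.03449.
CI: 0.31557 ± 0.03449 = (0.2811, 0.3501).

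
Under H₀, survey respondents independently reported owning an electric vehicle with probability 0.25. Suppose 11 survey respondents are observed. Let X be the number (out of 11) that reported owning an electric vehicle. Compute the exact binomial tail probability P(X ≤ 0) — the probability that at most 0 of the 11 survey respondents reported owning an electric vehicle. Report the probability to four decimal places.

X is binomial with n = 11 and p = 0.25.
P(X ≤ 0) = C(11,0)·0.25^0·0.75^11.
= 0.042235 = 0.0422.

P = 0.0422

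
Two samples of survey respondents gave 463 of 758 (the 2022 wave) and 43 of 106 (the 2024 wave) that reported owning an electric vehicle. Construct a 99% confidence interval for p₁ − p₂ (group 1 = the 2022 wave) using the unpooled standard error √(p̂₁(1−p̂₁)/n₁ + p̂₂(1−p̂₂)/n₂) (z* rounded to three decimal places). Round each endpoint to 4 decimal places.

(0.0741, 0.3362)

p̂₁ = 463/758 = 0.61082, p̂₂ = 43/106 = 0.40566; p̂₁ − p̂₂ = 0.20516.
SE = √(0.000313614 + 0.002274529) = √0.002588143 = 0.050874.
For 99% confidence, z* = 2.576. Margin = 2.576·0.050874 = 0.13105.
So the interval runs from 0.0741 to 0.3362.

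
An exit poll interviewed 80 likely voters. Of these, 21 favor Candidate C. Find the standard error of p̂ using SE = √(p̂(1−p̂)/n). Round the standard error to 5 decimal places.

Sample proportion p̂ = 21/80 = 0.26250.
p̂(1−p̂) = 0.193594.
Dividing by n and taking the root: √0.002419925 = 0.04919.

SE = 0.04919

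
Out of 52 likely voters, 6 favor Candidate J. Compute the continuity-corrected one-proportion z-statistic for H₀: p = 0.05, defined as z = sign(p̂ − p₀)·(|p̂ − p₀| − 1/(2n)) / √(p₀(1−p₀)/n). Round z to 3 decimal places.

The sample proportion is 6/52 = 0.11538. p̂ − p₀ = 0.065385.
Continuity correction 1/(2n) = 1/104 = 0.009615.
Corrected numerator: |0.065385| − 0.009615 = 0.055770.
Under H₀, SE = √(p₀(1−p₀)/n) = √(0.05·0.95/52) = √0.000913462 = 0.030224.
z = +0.055770/0.030224 = 1.845.

z = 1.845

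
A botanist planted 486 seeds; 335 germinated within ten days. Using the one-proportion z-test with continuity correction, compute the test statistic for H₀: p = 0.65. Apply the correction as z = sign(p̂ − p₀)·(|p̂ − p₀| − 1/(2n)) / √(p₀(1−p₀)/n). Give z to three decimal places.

With x = 335 successes in n = 486, p̂ = 0.68930. p̂ − p₀ = 0.039300.
Continuity correction 1/(2n) = 1/972 = 0.001029.
Corrected numerator: |0.039300| − 0.001029 = 0.038271.
Null standard error: √(0.65·0.35/486) = √0.000468107 = 0.021636.
z = +0.038271/0.021636 = 1.769.

z = 1.769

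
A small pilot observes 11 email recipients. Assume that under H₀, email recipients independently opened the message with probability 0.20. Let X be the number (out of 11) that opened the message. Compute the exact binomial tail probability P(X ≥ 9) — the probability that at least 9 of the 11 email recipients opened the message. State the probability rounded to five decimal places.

X ~ Binomial(n=11, p=0.20).
P(X ≥ 9) = C(11,9)·0.20^9·0.80^2 + C(11,10)·0.20^10·0.80^1 + C(11,11)·0.20^11·0.80^0.
= 0.000018 + 0.000001 + 0.000000 = 0.00002.

P = 0.00002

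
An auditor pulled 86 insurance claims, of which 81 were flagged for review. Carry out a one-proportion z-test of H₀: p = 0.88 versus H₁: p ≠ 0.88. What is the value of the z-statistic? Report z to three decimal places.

The sample proportion is 81/86 = 0.94186.
SE₀ = √(0.88·0.12/86) = 0.035042.
z = (p̂ − p₀)/SE = (0.94186 − 0.88)/0.035042 = 1.765.

z = 1.765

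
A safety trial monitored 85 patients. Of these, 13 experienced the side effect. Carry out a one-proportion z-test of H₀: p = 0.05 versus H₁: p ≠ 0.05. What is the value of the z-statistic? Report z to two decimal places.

Sample proportion p̂ = 13/85 = 0.15294.
Under H₀, SE = √(p₀(1−p₀)/n) = √(0.05·0.95/85) = √0.000558824 = 0.023639.
z = (p̂ − p₀)/SE = (0.15294 − 0.05)/0.023639 = 4.35.

z = 4.35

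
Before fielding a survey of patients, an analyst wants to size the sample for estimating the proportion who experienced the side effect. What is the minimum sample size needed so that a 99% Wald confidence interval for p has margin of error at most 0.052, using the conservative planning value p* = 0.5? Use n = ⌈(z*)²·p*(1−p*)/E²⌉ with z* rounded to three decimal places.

z* = 2.576 at the 99% level.
p*(1−p*) = 0.50·0.50 = 0.2500.
(z*)²·p*(1−p*)/E² = 6.635776·0.2500/0.002704 = 613.515.
Rounding up, n = 614.

n = 614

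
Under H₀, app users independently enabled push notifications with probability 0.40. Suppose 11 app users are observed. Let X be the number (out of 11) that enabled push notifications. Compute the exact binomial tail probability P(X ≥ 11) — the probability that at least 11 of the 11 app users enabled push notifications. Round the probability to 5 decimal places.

X is binomial with n = 11 and p = 0.40.
P(X ≥ 11) = C(11,11)·0.40^11·0.60^0.
= 0.000042 = 0.00004.

P = 0.00004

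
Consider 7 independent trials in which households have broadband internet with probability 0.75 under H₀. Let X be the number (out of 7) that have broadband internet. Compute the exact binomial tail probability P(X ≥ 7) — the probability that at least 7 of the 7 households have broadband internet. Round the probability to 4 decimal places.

P = 0.1335

X ~ Binomial(n=7, p=0.75).
P(X ≥ 7) = C(7,7)·0.75^7·0.25^0.
= 0.133484 = 0.1335.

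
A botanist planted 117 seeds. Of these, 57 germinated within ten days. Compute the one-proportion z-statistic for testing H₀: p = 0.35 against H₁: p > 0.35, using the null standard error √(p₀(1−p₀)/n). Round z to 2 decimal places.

z = 3.11

The sample proportion is 57/117 = 0.48718.
SE₀ = √(0.35·0.65/117) = 0.044096.
Test statistic: z = 0.13718/0.044096 = 3.11.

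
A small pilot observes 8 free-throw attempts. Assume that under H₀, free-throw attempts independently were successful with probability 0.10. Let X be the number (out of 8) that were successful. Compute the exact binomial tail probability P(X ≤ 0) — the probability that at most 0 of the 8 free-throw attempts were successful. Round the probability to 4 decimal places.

X is binomial with n = 8 and p = 0.10.
P(X ≤ 0) = C(8,0)·0.10^0·0.90^8.
= 0.430467 = 0.4305.

P = 0.4305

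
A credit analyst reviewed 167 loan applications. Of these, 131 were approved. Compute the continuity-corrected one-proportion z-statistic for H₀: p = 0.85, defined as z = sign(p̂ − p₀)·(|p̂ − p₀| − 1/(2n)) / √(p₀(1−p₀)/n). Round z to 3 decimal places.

z = -2.265

p̂ = 131/167 = 0.78443. p̂ − p₀ = -0.065569.
1/(2n) = 0.002994.
Corrected numerator: |-0.065569| − 0.002994 = 0.062575.
SE₀ = √(0.85·0.15/167) = 0.027631.
z = (−)0.062575/0.027631 = -2.265.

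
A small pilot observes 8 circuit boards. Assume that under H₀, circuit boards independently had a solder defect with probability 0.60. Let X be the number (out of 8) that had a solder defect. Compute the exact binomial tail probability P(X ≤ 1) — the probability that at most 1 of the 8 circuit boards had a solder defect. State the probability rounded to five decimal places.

X ~ Binomial(n=8, p=0.60).
P(X ≤ 1) = C(8,0)·0.60^0·0.40^8 + C(8,1)·0.60^1·0.40^7.
= 0.000655 + 0.007864 = 0.00852.

P = 0.00852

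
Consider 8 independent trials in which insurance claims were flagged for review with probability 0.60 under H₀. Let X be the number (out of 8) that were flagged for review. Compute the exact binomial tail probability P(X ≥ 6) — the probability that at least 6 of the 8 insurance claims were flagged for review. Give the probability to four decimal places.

X ~ Binomial(n=8, p=0.60).
P(X ≥ 6) = C(8,6)·0.60^6·0.40^2 + C(8,7)·0.60^7·0.40^1 + C(8,8)·0.60^8·0.40^0.
= 0.209019 + 0.089580 + 0.016796 = 0.3154.

P = 0.3154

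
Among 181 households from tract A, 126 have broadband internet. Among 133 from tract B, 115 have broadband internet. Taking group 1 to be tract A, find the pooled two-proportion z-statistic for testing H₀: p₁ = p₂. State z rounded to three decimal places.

Sample proportions: p̂₁ = 126/181 = 0.69613 and p̂₂ = 115/133 = 0.86466.
Pooled p̂ = (126+115)/(181+133) = 241/314 = 0.76752.
SE = √[p̂(1−p̂)(1/n₁+1/n₂)] = √[0.76752·0.23248·(1/181+1/133)] ≈ 0.048244.
z = (p̂₁ − p̂₂)/SE = (0.69613 − 0.86466)/0.048244 = -0.16853/0.048244 = -3.493.

z = -3.493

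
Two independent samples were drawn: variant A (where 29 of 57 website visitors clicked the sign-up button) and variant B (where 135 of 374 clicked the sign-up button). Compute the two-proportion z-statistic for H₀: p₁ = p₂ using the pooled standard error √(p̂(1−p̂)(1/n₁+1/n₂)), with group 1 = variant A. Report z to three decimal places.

z = 2.141

Sample proportions: p̂₁ = 29/57 = 0.50877 and p̂₂ = 135/374 = 0.36096.
Pooled p̂ = (29+135)/(57+374) = 164/431 = 0.38051.
Pooled SE = √[0.2357222·0.02021766] ≈ 0.069034.
z = (p̂₁ − p̂₂)/SE = (0.50877 − 0.36096)/0.069034 = 0.14781/0.069034 = 2.141.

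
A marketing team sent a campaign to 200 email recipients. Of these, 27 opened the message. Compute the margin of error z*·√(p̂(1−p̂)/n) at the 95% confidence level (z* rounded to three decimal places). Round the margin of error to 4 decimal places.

ME = 0.0474

The sample proportion is 27/200 = 0.13500.
SE(p̂) = √(0.13500·0.86500/200) = 0.024164.
z* = 1.960 at the 95% level.
ME = 1.960·0.024164 = 0.0474.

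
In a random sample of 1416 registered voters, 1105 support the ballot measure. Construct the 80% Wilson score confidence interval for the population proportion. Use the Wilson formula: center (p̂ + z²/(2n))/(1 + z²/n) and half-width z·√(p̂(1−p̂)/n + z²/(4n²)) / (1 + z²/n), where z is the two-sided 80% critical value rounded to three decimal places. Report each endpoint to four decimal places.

(0.7659, 0.7941)

p̂ = 1105/1416 = 0.78037; z = 1.282, so z² = 1.643524.
1 + z²/n = 1.001161.
Adjusted center: (0.78037 + z²/(2n))/1.001161 = 0.78004.
Radicand: p̂(1−p̂)/n + z²/(4n²) = 0.000121041 + 0.000000205 = 0.000121246.
Half-width = z·√(radicand)/denom = 1.282·0.011011/1.001161 = 0.01410.
Interval: 0.78004 ± 0.01410 → (0.7659, 0.7941).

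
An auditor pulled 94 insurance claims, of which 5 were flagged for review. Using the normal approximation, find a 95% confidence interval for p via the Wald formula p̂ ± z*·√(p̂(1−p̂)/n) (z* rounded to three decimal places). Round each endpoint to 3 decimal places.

p̂ = 5/94 = 0.05319.
Standard error of p̂: √(0.050362/94) = √0.000535768 = 0.023147.
The 95% critical value is z* = 1.960.
Margin = 1.960·0.023147 = 0.04537.
So the interval runs from 0.008 to 0.099.

(0.008, 0.099)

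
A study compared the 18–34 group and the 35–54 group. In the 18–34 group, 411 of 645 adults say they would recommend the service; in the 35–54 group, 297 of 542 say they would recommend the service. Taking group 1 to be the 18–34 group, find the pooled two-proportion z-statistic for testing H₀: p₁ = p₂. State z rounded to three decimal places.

p̂₁ = 411/645 = 0.63721, p̂₂ = 297/542 = 0.54797.
Pooled p̂ = (411+297)/(645+542) = 708/1187 = 0.59646.
Pooled SE = √[0.2406951·0.00339541] ≈ 0.028588.
z = 0.08924/0.028588 = 3.122.

z = 3.122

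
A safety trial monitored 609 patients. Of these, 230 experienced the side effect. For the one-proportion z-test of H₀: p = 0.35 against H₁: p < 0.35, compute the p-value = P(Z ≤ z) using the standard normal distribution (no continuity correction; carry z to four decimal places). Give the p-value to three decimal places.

p̂ = 230/609 = 0.37767.
SE₀ = √(0.35·0.65/609) = 0.019328.
z = (p̂ − p₀)/SE = (230/609 − 0.35)/0.019328 ≈ 1.4315.
p-value = P(Z ≤ z) with z = 1.4315 → 0.924.

p-value = 0.924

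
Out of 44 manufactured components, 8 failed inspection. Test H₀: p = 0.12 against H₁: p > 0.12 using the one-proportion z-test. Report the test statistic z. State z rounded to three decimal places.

z = 1.262

With x = 8 successes in n = 44, p̂ = 0.18182.
SE₀ = √(0.12·0.88/44) = 0.048990.
Test statistic: z = 0.06182/0.048990 = 1.262.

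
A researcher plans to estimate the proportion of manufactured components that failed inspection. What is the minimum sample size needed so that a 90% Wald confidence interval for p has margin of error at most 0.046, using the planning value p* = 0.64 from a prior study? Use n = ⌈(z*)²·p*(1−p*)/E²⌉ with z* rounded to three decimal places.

n = 295

For 90% confidence, z* = 1.645.
p*(1−p*) = 0.2304.
(z*)²·p*(1−p*)/E² = 2.706025·0.2304/0.002116 = 294.645.
⌈294.645⌉ = 295.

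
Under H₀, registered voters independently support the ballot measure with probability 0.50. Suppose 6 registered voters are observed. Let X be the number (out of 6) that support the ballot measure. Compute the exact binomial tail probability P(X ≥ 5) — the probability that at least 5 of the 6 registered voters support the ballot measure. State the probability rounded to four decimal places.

X is binomial with n = 6 and p = 0.50.
P(X ≥ 5) = C(6,5)·0.50^5·0.50^1 + C(6,6)·0.50^6·0.50^0.
= 0.093750 + 0.015625 = 0.1094.

P = 0.1094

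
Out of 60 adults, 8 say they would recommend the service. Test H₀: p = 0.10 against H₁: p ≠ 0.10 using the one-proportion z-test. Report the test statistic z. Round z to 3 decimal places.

With x = 8 successes in n = 60, p̂ = 0.13333.
Under H₀, SE = √(p₀(1−p₀)/n) = √(0.10·0.90/60) = √0.001500000 = 0.038730.
z = (p̂ − p₀)/SE = (0.13333 − 0.10)/0.038730 = 0.861.

z = 0.861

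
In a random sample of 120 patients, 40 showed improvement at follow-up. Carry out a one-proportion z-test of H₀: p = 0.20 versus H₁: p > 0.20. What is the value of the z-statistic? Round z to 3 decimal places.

z = 3.651

With x = 40 successes in n = 120, p̂ = 0.33333.
SE₀ = √(0.20·0.80/120) = 0.036515.
Test statistic: z = 0.13333/0.036515 = 3.651.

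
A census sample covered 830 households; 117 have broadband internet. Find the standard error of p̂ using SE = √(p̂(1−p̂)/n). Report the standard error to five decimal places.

The sample proportion is 117/830 = 0.14096.
p̂(1−p̂) = 0.121090.
SE = √(0.121090/830) = 0.01208.

SE = 0.01208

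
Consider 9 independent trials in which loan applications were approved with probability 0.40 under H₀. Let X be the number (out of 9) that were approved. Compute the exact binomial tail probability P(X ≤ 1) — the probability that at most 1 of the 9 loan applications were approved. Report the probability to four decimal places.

P = 0.0705

X ~ Binomial(n=9, p=0.40).
P(X ≤ 1) = C(9,0)·0.40^0·0.60^9 + C(9,1)·0.40^1·0.60^8.
= 0.010078 + 0.060466 = 0.0705.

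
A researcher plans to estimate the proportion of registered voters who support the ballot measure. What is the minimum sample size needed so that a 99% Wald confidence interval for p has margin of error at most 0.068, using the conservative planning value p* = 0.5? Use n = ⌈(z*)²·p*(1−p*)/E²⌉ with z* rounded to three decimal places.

The 99% critical value is z* = 2.576.
p*(1−p*) = 0.50·0.50 = 0.2500.
(z*)²·p*(1−p*)/E² = 6.635776·0.2500/0.004624 = 358.768.
⌈358.768⌉ = 359.

n = 359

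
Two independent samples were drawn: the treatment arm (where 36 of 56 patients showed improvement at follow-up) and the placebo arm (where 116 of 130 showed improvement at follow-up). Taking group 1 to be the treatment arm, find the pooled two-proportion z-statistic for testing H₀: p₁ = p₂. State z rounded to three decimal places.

Sample proportions: p̂₁ = 36/56 = 0.64286 and p̂₂ = 116/130 = 0.89231.
Pooling: p̂ = 152/186 = 0.81720.
SE = √[p̂(1−p̂)(1/n₁+1/n₂)] = √[0.81720·0.18280·(1/56+1/130)] ≈ 0.061779.
z = (p̂₁ − p̂₂)/SE = (0.64286 − 0.89231)/0.061779 = -0.24945/0.061779 = -4.038.

z = -4.038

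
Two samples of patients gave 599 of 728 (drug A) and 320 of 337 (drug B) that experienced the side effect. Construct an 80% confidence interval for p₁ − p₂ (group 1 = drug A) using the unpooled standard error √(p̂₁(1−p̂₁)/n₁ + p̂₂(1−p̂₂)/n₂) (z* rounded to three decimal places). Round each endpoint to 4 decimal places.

p̂₁ = 0.82280, p̂₂ = 0.94955, so the observed difference is -0.12675.
Unpooled SE = √(p̂₁(1−p̂₁)/n₁ + p̂₂(1−p̂₂)/n₂) = √(0.000200273 + 0.000142138) = 0.018504.
The 80% critical value is z* = 1.282. Margin of error = 0.02372.
CI: -0.12675 ± 0.02372 = (-0.1505, -0.1030).

(-0.1505, -0.1030)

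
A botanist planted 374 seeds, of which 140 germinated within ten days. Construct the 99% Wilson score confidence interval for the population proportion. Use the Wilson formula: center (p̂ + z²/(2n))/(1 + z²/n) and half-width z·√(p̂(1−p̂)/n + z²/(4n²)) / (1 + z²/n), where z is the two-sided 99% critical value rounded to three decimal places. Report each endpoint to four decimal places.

Here p̂ = 140/374 = 0.37433 and z = 2.576 (z² = 6.635776).
1 + z²/n = 1.017743.
Adjusted center: (0.37433 + z²/(2n))/1.017743 = 0.37652.
Radicand: p̂(1−p̂)/n + z²/(4n²) = 0.000626223 + 0.000011860 = 0.000638083.
Half-width = z·√(radicand)/denom = 2.576·0.025260/1.017743 = 0.06394.
So the interval runs from 0.3126 to 0.4405.

(0.3126, 0.4405)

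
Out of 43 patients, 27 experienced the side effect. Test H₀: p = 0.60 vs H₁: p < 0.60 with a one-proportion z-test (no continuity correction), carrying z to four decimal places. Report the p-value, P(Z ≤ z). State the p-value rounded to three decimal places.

p̂ = 27/43 = 0.62791.
Under H₀, SE = √(p₀(1−p₀)/n) = √(0.60·0.40/43) = √0.005581395 = 0.074709.
Test statistic (full precision, shown to 4 dp): z = (27/43 − 0.60)/SE₀ ≈ 0.3735.
p-value = P(Z ≤ z) with z = 0.3735 → 0.646.

p-value = 0.646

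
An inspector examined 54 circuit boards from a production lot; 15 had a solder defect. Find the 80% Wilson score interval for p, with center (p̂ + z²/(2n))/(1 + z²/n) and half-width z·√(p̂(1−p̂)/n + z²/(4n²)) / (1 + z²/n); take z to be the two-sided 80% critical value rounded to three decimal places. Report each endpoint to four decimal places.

(0.2071, 0.3616)

p̂ = 15/54 = 0.27778; z = 1.282, so z² = 1.643524.
1 + z²/n = 1.030436.
Center = (0.27778 + 0.015218)/1.030436 = 0.28434.
Radicand: p̂(1−p̂)/n + z²/(4n²) = 0.003715135 + 0.000140906 = 0.003856041.
Half-width = 1.282·√0.003856041/1.030436 = 0.07726.
So the interval runs from 0.2071 to 0.3616.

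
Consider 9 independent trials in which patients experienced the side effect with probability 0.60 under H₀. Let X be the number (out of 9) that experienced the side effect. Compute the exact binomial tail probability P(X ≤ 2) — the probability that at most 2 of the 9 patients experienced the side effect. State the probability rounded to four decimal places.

P = 0.0250

X ~ Binomial(n=9, p=0.60).
P(X ≤ 2) = C(9,0)·0.60^0·0.40^9 + C(9,1)·0.60^1·0.40^8 + C(9,2)·0.60^2·0.40^7.
= 0.000262 + 0.003539 + 0.021234 = 0.0250.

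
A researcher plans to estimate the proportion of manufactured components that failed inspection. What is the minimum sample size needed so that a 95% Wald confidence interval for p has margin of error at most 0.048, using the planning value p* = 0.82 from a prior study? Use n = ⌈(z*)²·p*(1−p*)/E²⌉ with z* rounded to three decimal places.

z* = 1.960 at the 95% level.
p*(1−p*) = 0.1476.
(z*)²·p*(1−p*)/E² = 3.841600·0.1476/0.002304 = 246.103.
⌈246.103⌉ = 247.

n = 247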